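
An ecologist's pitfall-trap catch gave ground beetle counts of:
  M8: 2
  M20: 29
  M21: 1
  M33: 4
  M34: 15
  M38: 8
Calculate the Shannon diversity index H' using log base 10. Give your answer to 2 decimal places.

0.58

Total N = 2+29+1+4+15+8 = 59, so the proportions are 0.0339, 0.4915, 0.0169, 0.0678, 0.2542, 0.1356 (working shown to 4 dp, full precision carried).
Each pᵢ log₁₀ pᵢ term: 0.0339×(-1.4698)=-0.0498, 0.4915×(-0.3085)=-0.1516, 0.0169×(-1.7709)=-0.0300, 0.0678×(-1.1688)=-0.0792, 0.2542×(-0.5948)=-0.1512, 0.1356×(-0.8678)=-0.1177.
Sum = -0.5796, so H' = 0.58.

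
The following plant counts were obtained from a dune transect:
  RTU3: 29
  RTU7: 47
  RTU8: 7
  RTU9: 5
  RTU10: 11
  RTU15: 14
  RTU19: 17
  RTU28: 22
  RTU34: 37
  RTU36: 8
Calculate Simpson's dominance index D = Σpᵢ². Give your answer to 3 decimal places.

Total N = 29+47+7+5+11+14+17+22+37+8 = 197, so the proportions are 0.14721, 0.23858, 0.03553, 0.02538, 0.05584, 0.07107, 0.08629, 0.11168, 0.18782, 0.04061 (working shown to 5 dp, full precision carried).
D = 0.14721² + 0.23858² + 0.03553² + 0.02538² + 0.05584² + 0.07107² + 0.08629² + 0.11168² + 0.18782² + 0.04061² = 0.02167 + 0.05692 + 0.00126 + 0.00064 + 0.00312 + 0.00505 + 0.00745 + 0.01247 + 0.03528 + 0.00165 = 0.14551.
To 3 decimal places, D = 0.146.

0.146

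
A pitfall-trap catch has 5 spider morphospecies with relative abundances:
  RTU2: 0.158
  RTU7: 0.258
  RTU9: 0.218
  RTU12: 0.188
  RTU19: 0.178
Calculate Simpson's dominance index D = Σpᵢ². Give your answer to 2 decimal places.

D = 0.158² + 0.258² + 0.218² + 0.188² + 0.178² = 0.0250 + 0.0666 + 0.0475 + 0.0353 + 0.0317 = 0.2061 (working shown to 4 dp, full precision carried).
To 2 decimal places, D = 0.21.

0.21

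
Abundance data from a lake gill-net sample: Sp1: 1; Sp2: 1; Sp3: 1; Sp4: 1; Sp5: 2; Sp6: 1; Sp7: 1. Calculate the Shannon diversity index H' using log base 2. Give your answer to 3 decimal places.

Total N = 1+1+1+1+2+1+1 = 8, so the proportions are 0.125, 0.125, 0.125, 0.125, 0.25, 0.125, 0.125 (working shown to 5 dp, full precision carried).
Each pᵢ log₂ pᵢ term: 0.125×(-3.00000)=-0.37500, 0.125×(-3.00000)=-0.37500, 0.125×(-3.00000)=-0.37500, 0.125×(-3.00000)=-0.37500, 0.25×(-2.00000)=-0.50000, 0.125×(-3.00000)=-0.37500, 0.125×(-3.00000)=-0.37500.
Sum = -2.75000, so H' = 2.750.

2.750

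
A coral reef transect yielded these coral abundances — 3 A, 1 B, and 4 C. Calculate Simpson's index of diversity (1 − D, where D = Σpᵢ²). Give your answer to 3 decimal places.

0.594

Total N = 3+1+4 = 8, so the proportions are 0.375, 0.125, 0.5 (working shown to 5 dp, full precision carried).
D = 0.375² + 0.125² + 0.5² = 0.14062 + 0.01562 + 0.25000 = 0.40625.
So 1 − D = 0.59375, i.e. 0.594 to 3 decimal places.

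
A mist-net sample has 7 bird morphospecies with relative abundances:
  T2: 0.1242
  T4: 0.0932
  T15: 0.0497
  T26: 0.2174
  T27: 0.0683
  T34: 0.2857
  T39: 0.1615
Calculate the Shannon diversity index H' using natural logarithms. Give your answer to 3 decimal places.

1.797

Each pᵢ ln pᵢ term (working shown to 5 dp, full precision carried): 0.1242×(-2.08586)=-0.25906, 0.0932×(-2.37301)=-0.22116, 0.0497×(-3.00175)=-0.14919, 0.2174×(-1.52602)=-0.33176, 0.0683×(-2.68385)=-0.18331, 0.2857×(-1.25281)=-0.35793, 0.1615×(-1.82325)=-0.29445.
Sum = -1.79686, so H' = 1.797.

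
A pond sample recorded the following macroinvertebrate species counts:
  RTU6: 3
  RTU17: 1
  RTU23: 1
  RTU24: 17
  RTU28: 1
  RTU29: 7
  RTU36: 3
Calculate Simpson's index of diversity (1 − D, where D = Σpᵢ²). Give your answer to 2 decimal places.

0.67

Total N = 3+1+1+17+1+7+3 = 33, so the proportions are 0.0909, 0.0303, 0.0303, 0.5152, 0.0303, 0.2121, 0.0909 (working shown to 4 dp, full precision carried).
D = 0.0909² + 0.0303² + 0.0303² + 0.5152² + 0.0303² + 0.2121² + 0.0909² = 0.0083 + 0.0009 + 0.0009 + 0.2654 + 0.0009 + 0.0450 + 0.0083 = 0.3297.
So 1 − D = 0.6703, i.e. 0.67 to 2 decimal places.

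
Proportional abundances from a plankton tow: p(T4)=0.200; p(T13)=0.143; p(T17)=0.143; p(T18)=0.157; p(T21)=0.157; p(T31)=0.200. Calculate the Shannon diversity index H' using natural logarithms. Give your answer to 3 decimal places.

1.781

Each pᵢ ln pᵢ term (working shown to 5 dp, full precision carried): 0.2×(-1.60944)=-0.32189, 0.143×(-1.94491)=-0.27812, 0.143×(-1.94491)=-0.27812, 0.157×(-1.85151)=-0.29069, 0.157×(-1.85151)=-0.29069, 0.2×(-1.60944)=-0.32189.
Sum = -1.78139, so H' = 1.781.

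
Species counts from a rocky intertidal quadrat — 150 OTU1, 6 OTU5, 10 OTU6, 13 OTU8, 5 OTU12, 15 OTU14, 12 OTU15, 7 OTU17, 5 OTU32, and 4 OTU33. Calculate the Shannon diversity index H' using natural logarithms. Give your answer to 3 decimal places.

Total N = 150+6+10+13+5+15+12+7+5+4 = 227, so the proportions are 0.66079, 0.02643, 0.04405, 0.05727, 0.02203, 0.06608, 0.05286, 0.03084, 0.02203, 0.01762 (working shown to 5 dp, full precision carried).
Each pᵢ ln pᵢ term: 0.66079×(-0.41431)=-0.27378, 0.02643×(-3.63319)=-0.09603, 0.04405×(-3.12236)=-0.13755, 0.05727×(-2.86000)=-0.16379, 0.02203×(-3.81551)=-0.08404, 0.06608×(-2.71690)=-0.17953, 0.05286×(-2.94004)=-0.15542, 0.03084×(-3.47904)=-0.10728, 0.02203×(-3.81551)=-0.08404, 0.01762×(-4.03866)=-0.07117.
Sum = -1.35263, so H' = 1.353.

1.353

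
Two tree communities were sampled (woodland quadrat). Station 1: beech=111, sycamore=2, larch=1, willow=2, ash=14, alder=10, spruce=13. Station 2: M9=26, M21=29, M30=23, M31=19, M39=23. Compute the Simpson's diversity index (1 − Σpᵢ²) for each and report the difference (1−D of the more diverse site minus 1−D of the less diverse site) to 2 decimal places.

Station 1: N=153, proportions 0.7255, 0.0131, 0.0065, 0.0131, 0.0915, 0.0654, 0.085, giving 1−D = 0.4534 (working shown to 4 dp, full precision carried).
Station 2: N=120, proportions 0.2167, 0.2417, 0.1917, 0.1583, 0.1917, giving 1−D = 0.7961.
Difference = |0.4534 − 0.7961| = 0.3427, i.e. 0.34 to 2 decimal places.

0.34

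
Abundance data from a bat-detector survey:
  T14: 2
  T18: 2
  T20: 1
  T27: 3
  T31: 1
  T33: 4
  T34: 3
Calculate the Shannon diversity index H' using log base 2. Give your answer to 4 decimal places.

2.6556

Total N = 2+2+1+3+1+4+3 = 16, so the proportions are 0.125, 0.125, 0.0625, 0.1875, 0.0625, 0.25, 0.1875 (working shown to 6 dp, full precision carried).
Each pᵢ log₂ pᵢ term: 0.125×(-3.000000)=-0.375000, 0.125×(-3.000000)=-0.375000, 0.0625×(-4.000000)=-0.250000, 0.1875×(-2.415037)=-0.452820, 0.0625×(-4.000000)=-0.250000, 0.25×(-2.000000)=-0.500000, 0.1875×(-2.415037)=-0.452820.
Sum = -2.655639, so H' = 2.6556.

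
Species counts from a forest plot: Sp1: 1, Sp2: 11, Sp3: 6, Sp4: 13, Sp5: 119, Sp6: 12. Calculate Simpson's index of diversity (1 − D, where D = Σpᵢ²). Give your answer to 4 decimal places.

Total N = 1+11+6+13+119+12 = 162, so the proportions are 0.006173, 0.067901, 0.037037, 0.080247, 0.734568, 0.074074 (working shown to 6 dp, full precision carried).
D = 0.006173² + 0.067901² + 0.037037² + 0.080247² + 0.734568² + 0.074074² = 0.000038 + 0.004611 + 0.001372 + 0.006440 + 0.539590 + 0.005487 = 0.557537.
So 1 − D = 0.442463, i.e. 0.4425 to 4 decimal places.

0.4425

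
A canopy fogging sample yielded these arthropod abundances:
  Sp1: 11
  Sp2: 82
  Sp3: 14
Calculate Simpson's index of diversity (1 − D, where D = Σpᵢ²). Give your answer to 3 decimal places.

0.385

Total N = 11+82+14 = 107, so the proportions are 0.1028, 0.76636, 0.13084 (working shown to 5 dp, full precision carried).
D = 0.1028² + 0.76636² + 0.13084² = 0.01057 + 0.58730 + 0.01712 = 0.61499.
So 1 − D = 0.38501, i.e. 0.385 to 3 decimal places.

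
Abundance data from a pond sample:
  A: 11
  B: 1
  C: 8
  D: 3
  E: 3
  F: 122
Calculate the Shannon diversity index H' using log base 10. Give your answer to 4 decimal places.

0.3049

Total N = 11+1+8+3+3+122 = 148, so the proportions are 0.074324, 0.006757, 0.054054, 0.02027, 0.02027, 0.824324 (working shown to 6 dp, full precision carried).
Each pᵢ log₁₀ pᵢ term: 0.074324×(-1.128869)=-0.083902, 0.006757×(-2.170262)=-0.014664, 0.054054×(-1.267172)=-0.068496, 0.02027×(-1.693140)=-0.034320, 0.02027×(-1.693140)=-0.034320, 0.824324×(-0.083902)=-0.069162.
Sum = -0.304865, so H' = 0.3049.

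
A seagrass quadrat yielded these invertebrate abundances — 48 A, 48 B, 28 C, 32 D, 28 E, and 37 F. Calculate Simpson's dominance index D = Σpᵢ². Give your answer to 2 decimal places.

Total N = 48+48+28+32+28+37 = 221, so the proportions are 0.2172, 0.2172, 0.1267, 0.1448, 0.1267, 0.1674 (working shown to 4 dp, full precision carried).
D = 0.2172² + 0.2172² + 0.1267² + 0.1448² + 0.1267² + 0.1674² = 0.0472 + 0.0472 + 0.0161 + 0.0210 + 0.0161 + 0.0280 = 0.1754.
To 2 decimal places, D = 0.18.

0.18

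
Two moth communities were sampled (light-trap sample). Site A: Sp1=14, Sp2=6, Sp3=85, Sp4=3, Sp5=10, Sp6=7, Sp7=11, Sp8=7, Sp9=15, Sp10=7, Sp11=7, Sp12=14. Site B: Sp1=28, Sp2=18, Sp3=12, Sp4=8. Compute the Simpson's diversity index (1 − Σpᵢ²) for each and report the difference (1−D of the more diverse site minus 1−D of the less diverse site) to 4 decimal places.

0.0621

Site A: N=186, proportions 0.075269, 0.032258, 0.456989, 0.016129, 0.053763, 0.037634, 0.05914, 0.037634, 0.080645, 0.037634, 0.037634, 0.075269, giving 1−D = 0.759972 (working shown to 6 dp, full precision carried).
Site B: N=66, proportions 0.424242, 0.272727, 0.181818, 0.121212, giving 1−D = 0.697888.
Difference = |0.759972 − 0.697888| = 0.062084, i.e. 0.0621 to 4 decimal places.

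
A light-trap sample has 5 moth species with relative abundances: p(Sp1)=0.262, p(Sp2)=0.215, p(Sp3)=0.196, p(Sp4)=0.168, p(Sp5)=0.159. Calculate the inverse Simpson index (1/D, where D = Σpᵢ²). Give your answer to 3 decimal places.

4.836

D = 0.262² + 0.215² + 0.196² + 0.168² + 0.159² = 0.0686440 + 0.0462250 + 0.0384160 + 0.0282240 + 0.0252810 = 0.2067900 (working shown to 7 dp, full precision carried).
So 1/D = 4.83582, i.e. 4.836 to 3 decimal places.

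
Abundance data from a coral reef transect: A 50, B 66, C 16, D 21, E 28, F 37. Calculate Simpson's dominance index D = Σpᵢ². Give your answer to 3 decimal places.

0.204

Total N = 50+66+16+21+28+37 = 218, so the proportions are 0.22936, 0.30275, 0.07339, 0.09633, 0.12844, 0.16972 (working shown to 5 dp, full precision carried).
D = 0.22936² + 0.30275² + 0.07339² + 0.09633² + 0.12844² + 0.16972² = 0.05260 + 0.09166 + 0.00539 + 0.00928 + 0.01650 + 0.02881 = 0.20423.
To 3 decimal places, D = 0.204.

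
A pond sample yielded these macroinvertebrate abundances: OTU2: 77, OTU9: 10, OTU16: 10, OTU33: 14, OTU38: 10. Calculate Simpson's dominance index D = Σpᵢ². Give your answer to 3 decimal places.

0.439

Total N = 77+10+10+14+10 = 121, so the proportions are 0.63636, 0.08264, 0.08264, 0.1157, 0.08264 (working shown to 5 dp, full precision carried).
D = 0.63636² + 0.08264² + 0.08264² + 0.1157² + 0.08264² = 0.40496 + 0.00683 + 0.00683 + 0.01339 + 0.00683 = 0.43884.
To 3 decimal places, D = 0.439.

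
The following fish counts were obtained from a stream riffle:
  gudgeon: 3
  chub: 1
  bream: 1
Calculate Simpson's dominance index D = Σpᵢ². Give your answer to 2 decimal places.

0.44

Total N = 3+1+1 = 5, so the proportions are 0.6, 0.2, 0.2 (working shown to 4 dp, full precision carried).
D = 0.6² + 0.2² + 0.2² = 0.3600 + 0.0400 + 0.0400 = 0.4400.
To 2 decimal places, D = 0.44.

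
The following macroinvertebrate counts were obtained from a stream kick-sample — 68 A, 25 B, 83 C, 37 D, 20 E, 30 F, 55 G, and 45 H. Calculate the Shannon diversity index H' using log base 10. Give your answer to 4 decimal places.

Total N = 68+25+83+37+20+30+55+45 = 363, so the proportions are 0.187328, 0.068871, 0.22865, 0.101928, 0.055096, 0.082645, 0.151515, 0.123967 (working shown to 6 dp, full precision carried).
Each pᵢ log₁₀ pᵢ term: 0.187328×(-0.727398)=-0.136262, 0.068871×(-1.161967)=-0.080025, 0.22865×(-0.640829)=-0.146526, 0.101928×(-0.991705)=-0.101083, 0.055096×(-1.258877)=-0.069360, 0.082645×(-1.082785)=-0.089486, 0.151515×(-0.819544)=-0.124173, 0.123967×(-0.906694)=-0.112400.
Sum = -0.859315, so H' = 0.8593.

0.8593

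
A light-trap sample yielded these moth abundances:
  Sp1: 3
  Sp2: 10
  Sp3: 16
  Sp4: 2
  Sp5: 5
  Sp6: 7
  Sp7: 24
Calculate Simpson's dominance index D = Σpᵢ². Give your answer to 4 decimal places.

Total N = 3+10+16+2+5+7+24 = 67, so the proportions are 0.044776, 0.149254, 0.238806, 0.029851, 0.074627, 0.104478, 0.358209 (working shown to 6 dp, full precision carried).
D = 0.044776² + 0.149254² + 0.238806² + 0.029851² + 0.074627² + 0.104478² + 0.358209² = 0.002005 + 0.022277 + 0.057028 + 0.000891 + 0.005569 + 0.010916 + 0.128314 = 0.226999.
To 4 decimal places, D = 0.2270.

0.2270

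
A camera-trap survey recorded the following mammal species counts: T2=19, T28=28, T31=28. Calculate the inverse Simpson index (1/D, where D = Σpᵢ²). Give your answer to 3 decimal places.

2.916

Total N = 19+28+28 = 75, so the proportions are 0.253333, 0.373333, 0.373333 (working shown to 6 dp, full precision carried).
D = 0.253333² + 0.373333² + 0.373333² = 0.064178 + 0.139378 + 0.139378 = 0.342933.
So 1/D = 2.91602, i.e. 2.916 to 3 decimal places.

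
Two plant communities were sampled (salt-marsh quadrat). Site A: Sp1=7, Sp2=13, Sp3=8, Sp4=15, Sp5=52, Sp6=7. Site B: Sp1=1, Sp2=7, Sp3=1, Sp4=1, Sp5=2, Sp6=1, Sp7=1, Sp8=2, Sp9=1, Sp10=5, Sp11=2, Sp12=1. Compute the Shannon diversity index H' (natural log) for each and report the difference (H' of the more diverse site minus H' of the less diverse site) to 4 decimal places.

0.7305

Site A: N=102, proportions 0.068627, 0.127451, 0.078431, 0.147059, 0.509804, 0.068627, giving H' = 1.455286 (working shown to 6 dp, full precision carried).
Site B: N=25, proportions 0.04, 0.28, 0.04, 0.04, 0.08, 0.04, 0.04, 0.08, 0.04, 0.2, 0.08, 0.04, giving H' = 2.185778.
Difference = |1.455286 − 2.185778| = 0.730492, i.e. 0.7305 to 4 decimal places.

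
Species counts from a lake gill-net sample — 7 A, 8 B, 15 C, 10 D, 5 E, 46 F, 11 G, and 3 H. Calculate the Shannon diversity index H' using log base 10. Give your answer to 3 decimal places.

Total N = 7+8+15+10+5+46+11+3 = 105, so the proportions are 0.06667, 0.07619, 0.14286, 0.09524, 0.04762, 0.4381, 0.10476, 0.02857 (working shown to 5 dp, full precision carried).
Each pᵢ log₁₀ pᵢ term: 0.06667×(-1.17609)=-0.07841, 0.07619×(-1.11810)=-0.08519, 0.14286×(-0.84510)=-0.12073, 0.09524×(-1.02119)=-0.09726, 0.04762×(-1.32222)=-0.06296, 0.4381×(-0.35843)=-0.15703, 0.10476×(-0.97980)=-0.10265, 0.02857×(-1.54407)=-0.04412.
Sum = -0.74833, so H' = 0.748.

0.748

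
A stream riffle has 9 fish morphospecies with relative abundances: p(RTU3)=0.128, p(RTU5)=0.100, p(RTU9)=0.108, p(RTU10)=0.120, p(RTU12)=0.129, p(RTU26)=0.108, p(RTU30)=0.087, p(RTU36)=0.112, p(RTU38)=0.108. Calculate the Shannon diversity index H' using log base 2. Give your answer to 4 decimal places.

3.1606

Each pᵢ log₂ pᵢ term (working shown to 6 dp, full precision carried): 0.128×(-2.965784)=-0.379620, 0.1×(-3.321928)=-0.332193, 0.108×(-3.210897)=-0.346777, 0.12×(-3.058894)=-0.367067, 0.129×(-2.954557)=-0.381138, 0.108×(-3.210897)=-0.346777, 0.087×(-3.522841)=-0.306487, 0.112×(-3.158429)=-0.353744, 0.108×(-3.210897)=-0.346777.
Sum = -3.160580, so H' = 3.1606.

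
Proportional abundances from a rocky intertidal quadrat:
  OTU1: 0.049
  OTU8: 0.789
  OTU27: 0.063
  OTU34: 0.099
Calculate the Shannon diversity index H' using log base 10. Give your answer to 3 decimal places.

Each pᵢ log₁₀ pᵢ term (working shown to 5 dp, full precision carried): 0.049×(-1.30980)=-0.06418, 0.789×(-0.10292)=-0.08121, 0.063×(-1.20066)=-0.07564, 0.099×(-1.00436)=-0.09943.
Sum = -0.32046, so H' = 0.320.

0.320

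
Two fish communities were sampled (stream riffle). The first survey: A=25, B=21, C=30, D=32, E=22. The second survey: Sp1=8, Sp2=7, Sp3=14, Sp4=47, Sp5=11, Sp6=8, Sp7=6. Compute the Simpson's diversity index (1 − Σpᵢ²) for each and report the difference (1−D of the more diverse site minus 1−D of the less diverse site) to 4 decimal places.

The first survey: N=130, proportions 0.192308, 0.161538, 0.230769, 0.246154, 0.169231, giving 1−D = 0.794438 (working shown to 6 dp, full precision carried).
The second survey: N=101, proportions 0.079208, 0.069307, 0.138614, 0.465347, 0.108911, 0.079208, 0.059406, giving 1−D = 0.731497.
Difference = |0.794438 − 0.731497| = 0.062941, i.e. 0.0629 to 4 decimal places.

0.0629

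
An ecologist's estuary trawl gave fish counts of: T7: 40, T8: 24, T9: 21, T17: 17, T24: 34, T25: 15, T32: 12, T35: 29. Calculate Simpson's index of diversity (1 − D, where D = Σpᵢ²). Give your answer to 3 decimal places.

Total N = 40+24+21+17+34+15+12+29 = 192, so the proportions are 0.20833, 0.125, 0.10938, 0.08854, 0.17708, 0.07812, 0.0625, 0.15104 (working shown to 5 dp, full precision carried).
D = 0.20833² + 0.125² + 0.10938² + 0.08854² + 0.17708² + 0.07812² + 0.0625² + 0.15104² = 0.04340 + 0.01562 + 0.01196 + 0.00784 + 0.03136 + 0.00610 + 0.00391 + 0.02281 = 0.14301.
So 1 − D = 0.85699, i.e. 0.857 to 3 decimal places.

0.857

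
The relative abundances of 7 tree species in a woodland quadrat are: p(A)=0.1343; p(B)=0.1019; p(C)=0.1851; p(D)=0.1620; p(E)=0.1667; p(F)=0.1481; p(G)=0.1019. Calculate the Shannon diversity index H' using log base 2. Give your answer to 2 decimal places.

2.78

Each pᵢ log₂ pᵢ term (working shown to 4 dp, full precision carried): 0.1343×(-2.8965)=-0.3890, 0.1019×(-3.2948)=-0.3357, 0.1851×(-2.4336)=-0.4505, 0.162×(-2.6259)=-0.4254, 0.1667×(-2.5847)=-0.4309, 0.1481×(-2.7554)=-0.4081, 0.1019×(-3.2948)=-0.3357.
Sum = -2.7753, so H' = 2.78.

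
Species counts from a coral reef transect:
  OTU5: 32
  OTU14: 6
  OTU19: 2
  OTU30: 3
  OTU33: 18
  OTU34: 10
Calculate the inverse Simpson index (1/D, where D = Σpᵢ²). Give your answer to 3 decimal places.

Total N = 32+6+2+3+18+10 = 71, so the proportions are 0.4507042, 0.084507, 0.028169, 0.0422535, 0.2535211, 0.1408451 (working shown to 7 dp, full precision carried).
D = 0.4507042² + 0.084507² + 0.028169² + 0.0422535² + 0.2535211² + 0.1408451² = 0.2031343 + 0.0071414 + 0.0007935 + 0.0017854 + 0.0642730 + 0.0198373 = 0.2969649.
So 1/D = 3.36740, i.e. 3.367 to 3 decimal places.

3.367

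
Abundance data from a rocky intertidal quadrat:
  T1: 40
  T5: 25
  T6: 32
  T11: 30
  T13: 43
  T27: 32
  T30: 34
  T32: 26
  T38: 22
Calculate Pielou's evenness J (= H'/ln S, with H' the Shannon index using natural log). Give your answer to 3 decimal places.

Total N = 40+25+32+30+43+32+34+26+22 = 284, so the proportions are 0.14085, 0.08803, 0.11268, 0.10563, 0.15141, 0.11268, 0.11972, 0.09155, 0.07746 (working shown to 5 dp, full precision carried).
H' = −Σ pᵢ ln pᵢ = −((-0.27607) + (-0.21392) + (-0.24600) + (-0.23744) + (-0.28582) + (-0.24600) + (-0.25412) + (-0.21888) + (-0.19815)) = 2.17640.
With S = 9 species, ln S = 2.19722, so J = 2.17640/2.19722 = 0.99052, i.e. 0.991 to 3 decimal places.

0.991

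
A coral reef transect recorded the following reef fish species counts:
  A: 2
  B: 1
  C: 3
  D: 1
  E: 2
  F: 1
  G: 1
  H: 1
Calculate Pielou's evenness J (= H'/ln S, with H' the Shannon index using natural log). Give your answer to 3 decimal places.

Total N = 2+1+3+1+2+1+1+1 = 12, so the proportions are 0.16667, 0.08333, 0.25, 0.08333, 0.16667, 0.08333, 0.08333, 0.08333 (working shown to 5 dp, full precision carried).
H' = −Σ pᵢ ln pᵢ = −((-0.29863) + (-0.20708) + (-0.34657) + (-0.20708) + (-0.29863) + (-0.20708) + (-0.20708) + (-0.20708)) = 1.97920.
With S = 8 species, ln S = 2.07944, so J = 1.97920/2.07944 = 0.95180, i.e. 0.952 to 3 decimal places.

0.952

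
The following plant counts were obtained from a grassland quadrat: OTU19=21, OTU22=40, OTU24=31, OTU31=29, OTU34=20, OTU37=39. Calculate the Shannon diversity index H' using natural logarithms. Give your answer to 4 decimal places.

1.7575

Total N = 21+40+31+29+20+39 = 180, so the proportions are 0.116667, 0.222222, 0.172222, 0.161111, 0.111111, 0.216667 (working shown to 6 dp, full precision carried).
Each pᵢ ln pᵢ term: 0.116667×(-2.148434)=-0.250651, 0.222222×(-1.504077)=-0.334239, 0.172222×(-1.758970)=-0.302934, 0.161111×(-1.825661)=-0.294134, 0.111111×(-2.197225)=-0.244136, 0.216667×(-1.529395)=-0.331369.
Sum = -1.757463, so H' = 1.7575.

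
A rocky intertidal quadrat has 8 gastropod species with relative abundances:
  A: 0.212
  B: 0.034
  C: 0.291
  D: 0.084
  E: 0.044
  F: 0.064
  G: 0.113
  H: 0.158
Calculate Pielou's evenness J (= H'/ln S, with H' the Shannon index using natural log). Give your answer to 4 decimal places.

0.8956

H' = −Σ pᵢ ln pᵢ = −((-0.328848) + (-0.114967) + (-0.359220) + (-0.208063) + (-0.137437) + (-0.175928) + (-0.246382) + (-0.291535)) = 1.862379 (working shown to 6 dp, full precision carried).
With S = 8 species, ln S = 2.079442, so J = 1.862379/2.079442 = 0.895615, i.e. 0.8956 to 4 decimal places.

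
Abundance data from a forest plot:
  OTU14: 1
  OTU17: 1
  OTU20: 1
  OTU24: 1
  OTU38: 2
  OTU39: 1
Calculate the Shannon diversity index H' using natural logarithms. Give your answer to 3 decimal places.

1.748

Total N = 1+1+1+1+2+1 = 7, so the proportions are 0.14286, 0.14286, 0.14286, 0.14286, 0.28571, 0.14286 (working shown to 5 dp, full precision carried).
Each pᵢ ln pᵢ term: 0.14286×(-1.94591)=-0.27799, 0.14286×(-1.94591)=-0.27799, 0.14286×(-1.94591)=-0.27799, 0.14286×(-1.94591)=-0.27799, 0.28571×(-1.25276)=-0.35793, 0.14286×(-1.94591)=-0.27799.
Sum = -1.74787, so H' = 1.748.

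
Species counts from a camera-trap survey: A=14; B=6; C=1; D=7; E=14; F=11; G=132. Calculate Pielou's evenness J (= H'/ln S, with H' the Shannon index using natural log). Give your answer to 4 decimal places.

Total N = 14+6+1+7+14+11+132 = 185, so the proportions are 0.075676, 0.032432, 0.005405, 0.037838, 0.075676, 0.059459, 0.713514 (working shown to 6 dp, full precision carried).
H' = −Σ pᵢ ln pᵢ = −((-0.195342) + (-0.111198) + (-0.028218) + (-0.123898) + (-0.195342) + (-0.167822) + (-0.240849)) = 1.062668.
With S = 7 species, ln S = 1.945910, so J = 1.062668/1.945910 = 0.546103, i.e. 0.5461 to 4 decimal places.

0.5461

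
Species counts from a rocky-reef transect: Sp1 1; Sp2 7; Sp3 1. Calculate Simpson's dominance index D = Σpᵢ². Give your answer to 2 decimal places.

Total N = 1+7+1 = 9, so the proportions are 0.1111, 0.7778, 0.1111 (working shown to 4 dp, full precision carried).
D = 0.1111² + 0.7778² + 0.1111² = 0.0123 + 0.6049 + 0.0123 = 0.6296.
To 2 decimal places, D = 0.63.

0.63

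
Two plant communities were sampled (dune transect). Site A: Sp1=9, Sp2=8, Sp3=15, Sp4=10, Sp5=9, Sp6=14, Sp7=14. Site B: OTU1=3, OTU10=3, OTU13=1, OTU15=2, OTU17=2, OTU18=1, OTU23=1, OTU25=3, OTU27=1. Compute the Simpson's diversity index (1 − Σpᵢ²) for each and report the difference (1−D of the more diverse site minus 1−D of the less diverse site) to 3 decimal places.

0.016

Site A: N=79, proportions 0.11392, 0.10127, 0.18987, 0.12658, 0.11392, 0.17722, 0.17722, giving 1−D = 0.84890 (working shown to 5 dp, full precision carried).
Site B: N=17, proportions 0.17647, 0.17647, 0.05882, 0.11765, 0.11765, 0.05882, 0.05882, 0.17647, 0.05882, giving 1−D = 0.86505.
Difference = |0.84890 − 0.86505| = 0.01615, i.e. 0.016 to 3 decimal places.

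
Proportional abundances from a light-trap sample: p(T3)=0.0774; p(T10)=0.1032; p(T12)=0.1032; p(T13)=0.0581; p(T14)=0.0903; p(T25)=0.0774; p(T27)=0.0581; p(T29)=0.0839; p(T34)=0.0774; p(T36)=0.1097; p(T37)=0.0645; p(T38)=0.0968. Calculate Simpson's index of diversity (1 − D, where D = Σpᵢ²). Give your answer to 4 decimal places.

D = 0.0774² + 0.1032² + 0.1032² + 0.0581² + 0.0903² + 0.0774² + 0.0581² + 0.0839² + 0.0774² + 0.1097² + 0.0645² + 0.0968² = 0.005991 + 0.010650 + 0.010650 + 0.003376 + 0.008154 + 0.005991 + 0.003376 + 0.007039 + 0.005991 + 0.012034 + 0.004160 + 0.009370 = 0.086782 (working shown to 6 dp, full precision carried).
So 1 − D = 0.913218, i.e. 0.9132 to 4 decimal places.

0.9132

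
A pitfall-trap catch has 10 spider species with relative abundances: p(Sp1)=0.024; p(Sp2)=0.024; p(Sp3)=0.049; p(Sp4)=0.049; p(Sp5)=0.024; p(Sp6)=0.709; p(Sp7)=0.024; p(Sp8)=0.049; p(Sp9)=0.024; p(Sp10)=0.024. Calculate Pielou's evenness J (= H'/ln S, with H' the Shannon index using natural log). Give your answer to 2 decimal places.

H' = −Σ pᵢ ln pᵢ = −((-0.0895) + (-0.0895) + (-0.1478) + (-0.1478) + (-0.0895) + (-0.2438) + (-0.0895) + (-0.1478) + (-0.0895) + (-0.0895)) = 1.2242 (working shown to 4 dp, full precision carried).
With S = 10 species, ln S = 2.3026, so J = 1.2242/2.3026 = 0.5317, i.e. 0.53 to 2 decimal places.

0.53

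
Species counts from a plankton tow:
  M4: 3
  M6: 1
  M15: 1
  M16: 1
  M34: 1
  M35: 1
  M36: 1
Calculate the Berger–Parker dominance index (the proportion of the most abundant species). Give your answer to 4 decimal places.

0.3333

Total N = 3+1+1+1+1+1+1 = 9, so the proportions are 0.333333, 0.111111, 0.111111, 0.111111, 0.111111, 0.111111, 0.111111 (working shown to 6 dp, full precision carried).
The largest proportion is 0.333333, i.e. d = 0.3333 to 4 decimal places.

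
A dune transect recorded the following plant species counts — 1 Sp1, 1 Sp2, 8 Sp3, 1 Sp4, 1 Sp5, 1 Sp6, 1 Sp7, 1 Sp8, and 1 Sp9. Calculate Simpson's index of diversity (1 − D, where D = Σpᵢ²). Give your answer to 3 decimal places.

Total N = 1+1+8+1+1+1+1+1+1 = 16, so the proportions are 0.0625, 0.0625, 0.5, 0.0625, 0.0625, 0.0625, 0.0625, 0.0625, 0.0625 (working shown to 5 dp, full precision carried).
D = 0.0625² + 0.0625² + 0.5² + 0.0625² + 0.0625² + 0.0625² + 0.0625² + 0.0625² + 0.0625² = 0.00391 + 0.00391 + 0.25000 + 0.00391 + 0.00391 + 0.00391 + 0.00391 + 0.00391 + 0.00391 = 0.28125.
So 1 − D = 0.71875, i.e. 0.719 to 3 decimal places.

0.719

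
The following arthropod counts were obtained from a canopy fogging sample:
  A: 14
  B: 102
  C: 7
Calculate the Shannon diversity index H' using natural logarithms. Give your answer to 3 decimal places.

Total N = 14+102+7 = 123, so the proportions are 0.11382, 0.82927, 0.05691 (working shown to 5 dp, full precision carried).
Each pᵢ ln pᵢ term: 0.11382×(-2.17313)=-0.24735, 0.82927×(-0.18721)=-0.15525, 0.05691×(-2.86627)=-0.16312.
Sum = -0.56572, so H' = 0.566.

0.566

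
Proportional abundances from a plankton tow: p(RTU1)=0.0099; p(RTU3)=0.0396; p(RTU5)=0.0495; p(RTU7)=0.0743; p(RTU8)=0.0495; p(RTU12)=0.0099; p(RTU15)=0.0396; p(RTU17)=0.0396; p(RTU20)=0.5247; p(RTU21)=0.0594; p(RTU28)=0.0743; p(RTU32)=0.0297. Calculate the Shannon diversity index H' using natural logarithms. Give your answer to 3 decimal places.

Each pᵢ ln pᵢ term (working shown to 5 dp, full precision carried): 0.0099×(-4.61522)=-0.04569, 0.0396×(-3.22893)=-0.12787, 0.0495×(-3.00578)=-0.14879, 0.0743×(-2.59964)=-0.19315, 0.0495×(-3.00578)=-0.14879, 0.0099×(-4.61522)=-0.04569, 0.0396×(-3.22893)=-0.12787, 0.0396×(-3.22893)=-0.12787, 0.5247×(-0.64493)=-0.33839, 0.0594×(-2.82346)=-0.16771, 0.0743×(-2.59964)=-0.19315, 0.0297×(-3.51661)=-0.10444.
Sum = -1.76941, so H' = 1.769.

1.769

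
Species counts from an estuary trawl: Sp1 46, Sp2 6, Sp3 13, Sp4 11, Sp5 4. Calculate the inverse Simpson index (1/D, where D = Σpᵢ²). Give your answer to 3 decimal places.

Total N = 46+6+13+11+4 = 80, so the proportions are 0.575, 0.075, 0.1625, 0.1375, 0.05 (working shown to 6 dp, full precision carried).
D = 0.575² + 0.075² + 0.1625² + 0.1375² + 0.05² = 0.330625 + 0.005625 + 0.026406 + 0.018906 + 0.002500 = 0.384062.
So 1/D = 2.60374, i.e. 2.604 to 3 decimal places.

2.604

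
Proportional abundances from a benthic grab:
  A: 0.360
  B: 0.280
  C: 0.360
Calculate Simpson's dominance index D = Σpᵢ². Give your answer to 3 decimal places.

0.338

D = 0.36² + 0.28² + 0.36² = 0.12960 + 0.07840 + 0.12960 = 0.33760 (working shown to 5 dp, full precision carried).
To 3 decimal places, D = 0.338.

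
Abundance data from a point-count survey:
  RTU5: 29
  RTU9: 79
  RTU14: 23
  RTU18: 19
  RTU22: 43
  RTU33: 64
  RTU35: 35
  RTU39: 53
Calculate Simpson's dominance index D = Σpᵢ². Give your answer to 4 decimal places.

0.1508

Total N = 29+79+23+19+43+64+35+53 = 345, so the proportions are 0.084058, 0.228986, 0.066667, 0.055072, 0.124638, 0.185507, 0.101449, 0.153623 (working shown to 6 dp, full precision carried).
D = 0.084058² + 0.228986² + 0.066667² + 0.055072² + 0.124638² + 0.185507² + 0.101449² + 0.153623² = 0.007066 + 0.052434 + 0.004444 + 0.003033 + 0.015535 + 0.034413 + 0.010292 + 0.023600 = 0.150817.
To 4 decimal places, D = 0.1508.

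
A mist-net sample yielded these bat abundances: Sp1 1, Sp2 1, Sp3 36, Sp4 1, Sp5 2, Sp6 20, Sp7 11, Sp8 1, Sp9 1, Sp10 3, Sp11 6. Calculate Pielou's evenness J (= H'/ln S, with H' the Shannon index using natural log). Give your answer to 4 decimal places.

Total N = 1+1+36+1+2+20+11+1+1+3+6 = 83, so the proportions are 0.012048, 0.012048, 0.433735, 0.012048, 0.024096, 0.240964, 0.13253, 0.012048, 0.012048, 0.036145, 0.072289 (working shown to 6 dp, full precision carried).
H' = −Σ pᵢ ln pᵢ = −((-0.053239) + (-0.053239) + (-0.362308) + (-0.053239) + (-0.089776) + (-0.342918) + (-0.267836) + (-0.053239) + (-0.053239) + (-0.120008) + (-0.189909)) = 1.638951.
With S = 11 species, ln S = 2.397895, so J = 1.638951/2.397895 = 0.683496, i.e. 0.6835 to 4 decimal places.

0.6835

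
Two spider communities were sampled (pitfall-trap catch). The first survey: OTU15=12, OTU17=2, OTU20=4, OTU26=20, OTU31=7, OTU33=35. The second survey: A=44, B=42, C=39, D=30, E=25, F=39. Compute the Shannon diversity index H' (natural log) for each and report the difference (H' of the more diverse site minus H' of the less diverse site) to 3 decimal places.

0.326

The first survey: N=80, proportions 0.15, 0.025, 0.05, 0.25, 0.0875, 0.4375, giving H' = 1.447982 (working shown to 6 dp, full precision carried).
The second survey: N=219, proportions 0.200913, 0.191781, 0.178082, 0.136986, 0.114155, 0.178082, giving H' = 1.773765.
Difference = |1.447982 − 1.773765| = 0.325783, i.e. 0.326 to 3 decimal places.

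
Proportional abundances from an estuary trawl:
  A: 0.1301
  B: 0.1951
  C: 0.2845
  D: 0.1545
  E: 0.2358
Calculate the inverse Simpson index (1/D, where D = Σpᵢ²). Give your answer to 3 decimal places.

D = 0.1301² + 0.1951² + 0.2845² + 0.1545² + 0.2358² = 0.0169260 + 0.0380640 + 0.0809402 + 0.0238702 + 0.0556016 = 0.2154022 (working shown to 7 dp, full precision carried).
So 1/D = 4.64248, i.e. 4.642 to 3 decimal places.

4.642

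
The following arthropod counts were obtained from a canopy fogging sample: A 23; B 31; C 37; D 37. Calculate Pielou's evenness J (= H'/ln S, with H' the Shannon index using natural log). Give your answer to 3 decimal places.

0.988

Total N = 23+31+37+37 = 128, so the proportions are 0.17969, 0.24219, 0.28906, 0.28906 (working shown to 5 dp, full precision carried).
H' = −Σ pᵢ ln pᵢ = −((-0.30844) + (-0.34343) + (-0.35876) + (-0.35876)) = 1.36939.
With S = 4 species, ln S = 1.38629, so J = 1.36939/1.38629 = 0.98781, i.e. 0.988 to 3 decimal places.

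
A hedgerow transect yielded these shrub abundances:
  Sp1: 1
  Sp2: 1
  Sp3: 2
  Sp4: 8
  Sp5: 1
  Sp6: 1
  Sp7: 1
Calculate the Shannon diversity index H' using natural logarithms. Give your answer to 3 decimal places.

Total N = 1+1+2+8+1+1+1 = 15, so the proportions are 0.06667, 0.06667, 0.13333, 0.53333, 0.06667, 0.06667, 0.06667 (working shown to 5 dp, full precision carried).
Each pᵢ ln pᵢ term: 0.06667×(-2.70805)=-0.18054, 0.06667×(-2.70805)=-0.18054, 0.13333×(-2.01490)=-0.26865, 0.53333×(-0.62861)=-0.33526, 0.06667×(-2.70805)=-0.18054, 0.06667×(-2.70805)=-0.18054, 0.06667×(-2.70805)=-0.18054.
Sum = -1.50660, so H' = 1.507.

1.507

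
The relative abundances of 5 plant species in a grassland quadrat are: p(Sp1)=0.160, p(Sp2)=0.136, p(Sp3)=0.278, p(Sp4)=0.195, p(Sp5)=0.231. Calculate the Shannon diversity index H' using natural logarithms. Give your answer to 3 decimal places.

1.578

Each pᵢ ln pᵢ term (working shown to 5 dp, full precision carried): 0.16×(-1.83258)=-0.29321, 0.136×(-1.99510)=-0.27133, 0.278×(-1.28013)=-0.35588, 0.195×(-1.63476)=-0.31878, 0.231×(-1.46534)=-0.33849.
Sum = -1.57769, so H' = 1.578.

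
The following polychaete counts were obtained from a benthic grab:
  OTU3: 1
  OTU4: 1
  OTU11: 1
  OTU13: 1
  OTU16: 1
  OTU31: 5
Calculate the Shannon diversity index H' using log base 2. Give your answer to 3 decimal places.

Total N = 1+1+1+1+1+5 = 10, so the proportions are 0.1, 0.1, 0.1, 0.1, 0.1, 0.5 (working shown to 5 dp, full precision carried).
Each pᵢ log₂ pᵢ term: 0.1×(-3.32193)=-0.33219, 0.1×(-3.32193)=-0.33219, 0.1×(-3.32193)=-0.33219, 0.1×(-3.32193)=-0.33219, 0.1×(-3.32193)=-0.33219, 0.5×(-1.00000)=-0.50000.
Sum = -2.16096, so H' = 2.161.

2.161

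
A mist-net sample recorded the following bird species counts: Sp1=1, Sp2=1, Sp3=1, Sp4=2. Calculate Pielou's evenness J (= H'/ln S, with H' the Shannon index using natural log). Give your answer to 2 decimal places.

Total N = 1+1+1+2 = 5, so the proportions are 0.2, 0.2, 0.2, 0.4 (working shown to 4 dp, full precision carried).
H' = −Σ pᵢ ln pᵢ = −((-0.3219) + (-0.3219) + (-0.3219) + (-0.3665)) = 1.3322.
With S = 4 species, ln S = 1.3863, so J = 1.3322/1.3863 = 0.9610, i.e. 0.96 to 2 decimal places.

0.96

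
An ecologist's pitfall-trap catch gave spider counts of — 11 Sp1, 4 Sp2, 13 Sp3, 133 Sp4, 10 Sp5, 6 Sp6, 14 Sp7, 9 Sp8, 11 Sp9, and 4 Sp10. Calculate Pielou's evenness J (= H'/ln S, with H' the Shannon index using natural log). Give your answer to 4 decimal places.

0.6395

Total N = 11+4+13+133+10+6+14+9+11+4 = 215, so the proportions are 0.051163, 0.018605, 0.060465, 0.618605, 0.046512, 0.027907, 0.065116, 0.04186, 0.051163, 0.018605 (working shown to 6 dp, full precision carried).
H' = −Σ pᵢ ln pᵢ = −((-0.152094) + (-0.074127) + (-0.169646) + (-0.297109) + (-0.142700) + (-0.099876) + (-0.177870) + (-0.132841) + (-0.152094) + (-0.074127)) = 1.472484.
With S = 10 species, ln S = 2.302585, so J = 1.472484/2.302585 = 0.639492, i.e. 0.6395 to 4 decimal places.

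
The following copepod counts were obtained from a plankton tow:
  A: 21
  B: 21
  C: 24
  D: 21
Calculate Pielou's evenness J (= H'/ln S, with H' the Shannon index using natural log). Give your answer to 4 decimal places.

Total N = 21+21+24+21 = 87, so the proportions are 0.241379, 0.241379, 0.275862, 0.241379 (working shown to 6 dp, full precision carried).
H' = −Σ pᵢ ln pᵢ = −((-0.343093) + (-0.343093) + (-0.355270) + (-0.343093)) = 1.384549.
With S = 4 species, ln S = 1.386294, so J = 1.384549/1.386294 = 0.998741, i.e. 0.9987 to 4 decimal places.

0.9987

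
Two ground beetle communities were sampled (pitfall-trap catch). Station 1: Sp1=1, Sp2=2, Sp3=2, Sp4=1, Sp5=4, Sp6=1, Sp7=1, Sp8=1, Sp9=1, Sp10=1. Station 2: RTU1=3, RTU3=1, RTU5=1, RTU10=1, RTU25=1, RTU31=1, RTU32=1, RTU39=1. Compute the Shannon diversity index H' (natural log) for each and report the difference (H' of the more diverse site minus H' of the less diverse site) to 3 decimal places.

Station 1: N=15, proportions 0.06667, 0.13333, 0.13333, 0.06667, 0.26667, 0.06667, 0.06667, 0.06667, 0.06667, 0.06667, giving H' = 2.15353 (working shown to 5 dp, full precision carried).
Station 2: N=10, proportions 0.3, 0.1, 0.1, 0.1, 0.1, 0.1, 0.1, 0.1, giving H' = 1.97300.
Difference = |2.15353 − 1.97300| = 0.18053, i.e. 0.181 to 3 decimal places.

0.181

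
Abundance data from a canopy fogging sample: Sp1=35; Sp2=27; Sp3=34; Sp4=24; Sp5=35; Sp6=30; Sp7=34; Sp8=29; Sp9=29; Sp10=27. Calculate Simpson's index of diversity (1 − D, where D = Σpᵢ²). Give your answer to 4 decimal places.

Total N = 35+27+34+24+35+30+34+29+29+27 = 304, so the proportions are 0.115132, 0.088816, 0.111842, 0.078947, 0.115132, 0.098684, 0.111842, 0.095395, 0.095395, 0.088816 (working shown to 6 dp, full precision carried).
D = 0.115132² + 0.088816² + 0.111842² + 0.078947² + 0.115132² + 0.098684² + 0.111842² + 0.095395² + 0.095395² + 0.088816² = 0.013255 + 0.007888 + 0.012509 + 0.006233 + 0.013255 + 0.009739 + 0.012509 + 0.009100 + 0.009100 + 0.007888 = 0.101476.
So 1 − D = 0.898524, i.e. 0.8985 to 4 decimal places.

0.8985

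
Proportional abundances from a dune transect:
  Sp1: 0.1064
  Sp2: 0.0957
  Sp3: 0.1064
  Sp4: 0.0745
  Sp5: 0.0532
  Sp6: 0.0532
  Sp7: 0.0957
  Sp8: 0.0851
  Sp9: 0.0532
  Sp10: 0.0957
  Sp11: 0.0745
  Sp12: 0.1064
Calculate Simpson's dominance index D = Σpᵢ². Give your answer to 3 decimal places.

D = 0.1064² + 0.0957² + 0.1064² + 0.0745² + 0.0532² + 0.0532² + 0.0957² + 0.0851² + 0.0532² + 0.0957² + 0.0745² + 0.1064² = 0.01132 + 0.00916 + 0.01132 + 0.00555 + 0.00283 + 0.00283 + 0.00916 + 0.00724 + 0.00283 + 0.00916 + 0.00555 + 0.01132 = 0.08827 (working shown to 5 dp, full precision carried).
To 3 decimal places, D = 0.088.

0.088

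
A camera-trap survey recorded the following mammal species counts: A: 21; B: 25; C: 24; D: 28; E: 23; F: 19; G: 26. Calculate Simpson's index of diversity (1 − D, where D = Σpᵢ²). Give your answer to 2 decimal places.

0.86

Total N = 21+25+24+28+23+19+26 = 166, so the proportions are 0.1265, 0.1506, 0.1446, 0.1687, 0.1386, 0.1145, 0.1566 (working shown to 4 dp, full precision carried).
D = 0.1265² + 0.1506² + 0.1446² + 0.1687² + 0.1386² + 0.1145² + 0.1566² = 0.0160 + 0.0227 + 0.0209 + 0.0285 + 0.0192 + 0.0131 + 0.0245 = 0.1449.
So 1 − D = 0.8551, i.e. 0.86 to 2 decimal places.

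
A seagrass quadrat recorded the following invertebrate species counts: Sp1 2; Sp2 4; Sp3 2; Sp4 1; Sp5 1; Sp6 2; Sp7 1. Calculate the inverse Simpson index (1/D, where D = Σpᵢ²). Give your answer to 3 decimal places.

5.452

Total N = 2+4+2+1+1+2+1 = 13, so the proportions are 0.1538462, 0.3076923, 0.1538462, 0.0769231, 0.0769231, 0.1538462, 0.0769231 (working shown to 7 dp, full precision carried).
D = 0.1538462² + 0.3076923² + 0.1538462² + 0.0769231² + 0.0769231² + 0.1538462² + 0.0769231² = 0.0236686 + 0.0946746 + 0.0236686 + 0.0059172 + 0.0059172 + 0.0236686 + 0.0059172 = 0.1834320.
So 1/D = 5.45161, i.e. 5.452 to 3 decimal places.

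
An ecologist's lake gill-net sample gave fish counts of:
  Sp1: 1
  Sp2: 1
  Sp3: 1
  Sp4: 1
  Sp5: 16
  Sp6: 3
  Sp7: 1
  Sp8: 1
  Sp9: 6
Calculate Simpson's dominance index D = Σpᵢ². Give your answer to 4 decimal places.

Total N = 1+1+1+1+16+3+1+1+6 = 31, so the proportions are 0.032258, 0.032258, 0.032258, 0.032258, 0.516129, 0.096774, 0.032258, 0.032258, 0.193548 (working shown to 6 dp, full precision carried).
D = 0.032258² + 0.032258² + 0.032258² + 0.032258² + 0.516129² + 0.096774² + 0.032258² + 0.032258² + 0.193548² = 0.001041 + 0.001041 + 0.001041 + 0.001041 + 0.266389 + 0.009365 + 0.001041 + 0.001041 + 0.037461 = 0.319459.
To 4 decimal places, D = 0.3195.

0.3195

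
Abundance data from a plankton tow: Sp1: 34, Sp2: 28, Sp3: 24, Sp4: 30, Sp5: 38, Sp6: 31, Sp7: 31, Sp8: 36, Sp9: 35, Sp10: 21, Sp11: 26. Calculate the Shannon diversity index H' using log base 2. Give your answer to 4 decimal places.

Total N = 34+28+24+30+38+31+31+36+35+21+26 = 334, so the proportions are 0.101796, 0.083832, 0.071856, 0.08982, 0.113772, 0.092814, 0.092814, 0.107784, 0.10479, 0.062874, 0.077844 (working shown to 6 dp, full precision carried).
Each pᵢ log₂ pᵢ term: 0.101796×(-3.296241)=-0.335546, 0.083832×(-3.576349)=-0.299814, 0.071856×(-3.798742)=-0.272963, 0.08982×(-3.476814)=-0.312289, 0.113772×(-3.135777)=-0.356765, 0.092814×(-3.429508)=-0.318308, 0.092814×(-3.429508)=-0.318308, 0.107784×(-3.213779)=-0.346395, 0.10479×(-3.254421)=-0.341032, 0.062874×(-3.991387)=-0.250955, 0.077844×(-3.683265)=-0.286721.
Sum = -3.439096, so H' = 3.4391.

3.4391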